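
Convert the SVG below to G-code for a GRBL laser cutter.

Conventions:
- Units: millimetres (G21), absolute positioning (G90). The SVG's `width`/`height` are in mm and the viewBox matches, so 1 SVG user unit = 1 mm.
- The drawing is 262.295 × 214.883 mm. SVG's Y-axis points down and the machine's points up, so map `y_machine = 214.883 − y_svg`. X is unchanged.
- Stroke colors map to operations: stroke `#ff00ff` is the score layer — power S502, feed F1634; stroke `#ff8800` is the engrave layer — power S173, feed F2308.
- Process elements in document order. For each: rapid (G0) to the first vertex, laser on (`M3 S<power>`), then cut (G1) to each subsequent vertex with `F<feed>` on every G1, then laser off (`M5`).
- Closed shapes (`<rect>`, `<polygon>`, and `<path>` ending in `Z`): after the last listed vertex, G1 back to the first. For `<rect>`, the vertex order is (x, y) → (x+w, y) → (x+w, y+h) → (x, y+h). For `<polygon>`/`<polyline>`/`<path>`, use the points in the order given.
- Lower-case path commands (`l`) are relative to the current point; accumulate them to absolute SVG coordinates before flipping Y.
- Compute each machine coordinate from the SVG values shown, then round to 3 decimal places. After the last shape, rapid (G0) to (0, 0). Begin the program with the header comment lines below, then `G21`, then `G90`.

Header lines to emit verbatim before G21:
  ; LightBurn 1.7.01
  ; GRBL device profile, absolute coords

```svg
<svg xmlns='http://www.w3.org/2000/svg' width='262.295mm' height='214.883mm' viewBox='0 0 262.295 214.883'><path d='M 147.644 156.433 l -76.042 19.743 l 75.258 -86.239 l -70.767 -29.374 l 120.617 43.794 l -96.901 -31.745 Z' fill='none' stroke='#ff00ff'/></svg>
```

; LightBurn 1.7.01
; GRBL device profile, absolute coords
G21
G90
G0 X147.644 Y58.450
M3 S502
G1 X71.602 Y38.707 F1634
G1 X146.860 Y124.946 F1634
G1 X76.093 Y154.320 F1634
G1 X196.710 Y110.526 F1634
G1 X99.809 Y142.271 F1634
G1 X147.644 Y58.450 F1634
M5
G0 X0.000 Y0.000

Since the viewBox matches the mm dimensions, user units are millimetres directly. The only transform is the Y-flip y_m = 214.883 − y_svg.

Shape 1 is a closed polygon drawn with `<path>`. Its stroke #ff00ff means score at S502, F1634. After flipping Y the toolpath is (147.644,58.450) → (71.602,38.707) → (146.860,124.946) → (76.093,154.320) → (196.710,110.526) → (99.809,142.271) → (147.644,58.450), returning to the start.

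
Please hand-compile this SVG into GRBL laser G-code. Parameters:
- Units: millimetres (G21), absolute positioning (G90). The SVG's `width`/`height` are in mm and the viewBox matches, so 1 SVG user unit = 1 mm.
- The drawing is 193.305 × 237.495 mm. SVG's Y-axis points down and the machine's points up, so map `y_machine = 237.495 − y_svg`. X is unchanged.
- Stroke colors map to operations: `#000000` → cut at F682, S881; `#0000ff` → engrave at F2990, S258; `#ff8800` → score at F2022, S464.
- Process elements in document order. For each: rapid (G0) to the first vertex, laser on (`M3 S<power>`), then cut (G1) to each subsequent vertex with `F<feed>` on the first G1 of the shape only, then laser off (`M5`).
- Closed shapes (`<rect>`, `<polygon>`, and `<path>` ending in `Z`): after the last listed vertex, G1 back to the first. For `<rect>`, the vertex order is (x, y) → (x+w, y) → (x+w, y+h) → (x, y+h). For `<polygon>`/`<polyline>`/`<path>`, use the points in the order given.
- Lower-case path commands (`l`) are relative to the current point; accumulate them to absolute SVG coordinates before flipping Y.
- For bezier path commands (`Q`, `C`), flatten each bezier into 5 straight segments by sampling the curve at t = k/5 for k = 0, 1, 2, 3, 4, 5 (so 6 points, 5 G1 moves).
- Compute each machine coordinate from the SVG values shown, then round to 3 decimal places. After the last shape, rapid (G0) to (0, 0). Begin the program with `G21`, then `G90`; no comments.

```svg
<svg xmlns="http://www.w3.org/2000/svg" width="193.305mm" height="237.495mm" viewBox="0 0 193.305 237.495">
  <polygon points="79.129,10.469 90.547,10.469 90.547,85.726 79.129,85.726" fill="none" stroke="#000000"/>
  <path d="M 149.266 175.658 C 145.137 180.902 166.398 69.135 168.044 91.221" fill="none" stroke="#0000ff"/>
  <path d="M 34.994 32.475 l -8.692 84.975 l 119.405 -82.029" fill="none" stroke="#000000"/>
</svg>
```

viewBox `0 0 193.305 237.495` with mm width/height → 1 unit = 1 mm. Flip: y_m = 237.495 − y_svg.

**Shape 1** — `<polygon>` rectangle, stroke `#000000` → cut (S881, F682). Machine vertices: (79.129,227.026) → (90.547,227.026) → (90.547,151.769) → (79.129,151.769) → (79.129,227.026). Closed: final G1 returns to the first vertex.

**Shape 2** — `<path>` cubic bezier, stroke `#0000ff` → engrave (S258, F2990). Control points (SVG): P0=(149.266,175.658), P1=(145.137,180.902), P2=(166.398,69.135), P3=(168.044,91.221); sampled at t=k/5. Machine vertices: (149.266,61.837) → (149.475,70.725) → (153.618,95.654) → (159.534,124.583) → (165.063,145.470) → (168.044,146.274). Open path.

**Shape 3** — `<path>` open polyline, stroke `#000000` → cut (S881, F682). Machine vertices: (34.994,205.020) → (26.302,120.045) → (145.707,202.074). Open path.

G21
G90
G0 X79.129 Y227.026
M3 S881
G1 X90.547 Y227.026 F682
G1 X90.547 Y151.769
G1 X79.129 Y151.769
G1 X79.129 Y227.026
M5
G0 X149.266 Y61.837
M3 S258
G1 X149.475 Y70.725 F2990
G1 X153.618 Y95.654
G1 X159.534 Y124.583
G1 X165.063 Y145.470
G1 X168.044 Y146.274
M5
G0 X34.994 Y205.020
M3 S881
G1 X26.302 Y120.045 F682
G1 X145.707 Y202.074
M5
G0 X0.000 Y0.000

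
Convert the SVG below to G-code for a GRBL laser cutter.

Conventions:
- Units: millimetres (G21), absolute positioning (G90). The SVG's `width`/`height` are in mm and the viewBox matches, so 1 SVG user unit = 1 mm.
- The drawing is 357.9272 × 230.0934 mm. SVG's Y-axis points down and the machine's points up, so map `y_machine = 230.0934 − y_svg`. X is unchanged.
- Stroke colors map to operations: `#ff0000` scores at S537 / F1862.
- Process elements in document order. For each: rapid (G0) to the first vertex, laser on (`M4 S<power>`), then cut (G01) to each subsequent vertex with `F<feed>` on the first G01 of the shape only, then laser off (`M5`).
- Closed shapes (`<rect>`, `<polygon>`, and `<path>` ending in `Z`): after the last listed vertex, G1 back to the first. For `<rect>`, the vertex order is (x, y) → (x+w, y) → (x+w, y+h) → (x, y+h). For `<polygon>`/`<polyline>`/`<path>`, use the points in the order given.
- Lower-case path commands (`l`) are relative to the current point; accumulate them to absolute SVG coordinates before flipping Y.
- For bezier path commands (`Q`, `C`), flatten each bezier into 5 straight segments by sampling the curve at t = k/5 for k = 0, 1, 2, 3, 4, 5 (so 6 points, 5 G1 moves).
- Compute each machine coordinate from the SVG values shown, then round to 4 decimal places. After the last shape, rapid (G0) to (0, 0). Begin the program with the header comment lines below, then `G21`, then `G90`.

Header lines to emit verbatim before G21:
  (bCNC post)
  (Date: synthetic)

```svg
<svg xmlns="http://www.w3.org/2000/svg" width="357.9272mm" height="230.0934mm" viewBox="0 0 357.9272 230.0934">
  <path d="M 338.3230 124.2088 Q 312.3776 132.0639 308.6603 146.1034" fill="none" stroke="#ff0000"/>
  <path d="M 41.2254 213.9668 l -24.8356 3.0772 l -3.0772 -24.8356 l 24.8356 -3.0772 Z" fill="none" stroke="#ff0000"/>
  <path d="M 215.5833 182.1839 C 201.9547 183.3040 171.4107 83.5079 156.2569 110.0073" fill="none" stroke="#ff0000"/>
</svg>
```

Since the viewBox matches the mm dimensions, user units are millimetres directly. The only transform is the Y-flip y_m = 230.0934 − y_svg.

Shape 1 is a quadratic bezier drawn with `<path>`. Its stroke #ff0000 means score at S537, F1862. After flipping Y the toolpath is (338.3230,105.8846) → (328.8340,102.4952) → (321.1232,98.6110) → (315.1906,94.2321) → (311.0363,89.3584) → (308.6603,83.9900).

Shape 2 is a regular polygon drawn with `<path>`. Its stroke #ff0000 means score at S537, F1862. After flipping Y the toolpath is (41.2254,16.1266) → (16.3898,13.0494) → (13.3126,37.8850) → (38.1482,40.9622) → (41.2254,16.1266), returning to the start.

Shape 3 is a cubic bezier drawn with `<path>`. Its stroke #ff0000 means score at S537, F1862. After flipping Y the toolpath is (215.5833,47.9095) → (205.6347,57.5297) → (193.1771,80.4636) → (179.7612,105.8051) → (166.9376,122.6480) → (156.2569,120.0861).

(bCNC post)
(Date: synthetic)
G21
G90
G0 X338.3230 Y105.8846
M4 S537
G01 X328.8340 Y102.4952 F1862
G01 X321.1232 Y98.6110
G01 X315.1906 Y94.2321
G01 X311.0363 Y89.3584
G01 X308.6603 Y83.9900
M5
G0 X41.2254 Y16.1266
M4 S537
G01 X16.3898 Y13.0494 F1862
G01 X13.3126 Y37.8850
G01 X38.1482 Y40.9622
G01 X41.2254 Y16.1266
M5
G0 X215.5833 Y47.9095
M4 S537
G01 X205.6347 Y57.5297 F1862
G01 X193.1771 Y80.4636
G01 X179.7612 Y105.8051
G01 X166.9376 Y122.6480
G01 X156.2569 Y120.0861
M5
G0 X0.0000 Y0.0000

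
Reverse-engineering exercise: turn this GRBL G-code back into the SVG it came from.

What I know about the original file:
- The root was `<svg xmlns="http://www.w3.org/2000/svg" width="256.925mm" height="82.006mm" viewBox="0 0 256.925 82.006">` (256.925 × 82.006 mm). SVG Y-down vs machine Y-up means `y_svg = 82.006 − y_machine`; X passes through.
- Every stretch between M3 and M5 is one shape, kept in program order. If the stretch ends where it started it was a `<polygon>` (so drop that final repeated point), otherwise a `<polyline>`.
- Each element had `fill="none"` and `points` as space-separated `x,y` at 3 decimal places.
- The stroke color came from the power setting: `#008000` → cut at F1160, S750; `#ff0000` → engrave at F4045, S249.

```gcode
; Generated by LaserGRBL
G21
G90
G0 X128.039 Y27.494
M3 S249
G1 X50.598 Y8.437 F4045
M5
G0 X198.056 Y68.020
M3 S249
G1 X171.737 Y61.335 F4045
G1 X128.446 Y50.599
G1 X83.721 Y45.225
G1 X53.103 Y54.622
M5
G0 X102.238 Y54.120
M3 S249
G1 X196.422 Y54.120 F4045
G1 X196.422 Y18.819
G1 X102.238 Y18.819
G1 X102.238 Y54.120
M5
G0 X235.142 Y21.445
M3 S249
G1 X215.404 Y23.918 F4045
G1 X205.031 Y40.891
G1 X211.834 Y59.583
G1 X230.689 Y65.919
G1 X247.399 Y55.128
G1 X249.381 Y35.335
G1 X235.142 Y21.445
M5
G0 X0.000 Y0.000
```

<svg xmlns="http://www.w3.org/2000/svg" width="256.925mm" height="82.006mm" viewBox="0 0 256.925 82.006">
  <polyline points="128.039,54.512 50.598,73.569" fill="none" stroke="#ff0000"/>
  <polyline points="198.056,13.986 171.737,20.671 128.446,31.407 83.721,36.781 53.103,27.384" fill="none" stroke="#ff0000"/>
  <polygon points="102.238,27.886 196.422,27.886 196.422,63.187 102.238,63.187" fill="none" stroke="#ff0000"/>
  <polygon points="235.142,60.561 215.404,58.088 205.031,41.115 211.834,22.423 230.689,16.087 247.399,26.878 249.381,46.671" fill="none" stroke="#ff0000"/>
</svg>

Each laser-on run becomes one SVG element. Flip Y back into SVG space with y_svg = 82.006 − y_machine. Every run uses S249, so all elements get stroke `#ff0000` (engrave).

Run 1: The run is open, so emit a `<polyline>` with points (Y-flipped): 128.039,54.512 50.598,73.569.

Run 2: The run is open, so emit a `<polyline>` with points (Y-flipped): 198.056,13.986 171.737,20.671 128.446,31.407 83.721,36.781 53.103,27.384.

Run 3: The run returns to its start, so emit a `<polygon>` with points (Y-flipped): 102.238,27.886 196.422,27.886 196.422,63.187 102.238,63.187.

Run 4: The run returns to its start, so emit a `<polygon>` with points (Y-flipped): 235.142,60.561 215.404,58.088 205.031,41.115 211.834,22.423 230.689,16.087 247.399,26.878 249.381,46.671.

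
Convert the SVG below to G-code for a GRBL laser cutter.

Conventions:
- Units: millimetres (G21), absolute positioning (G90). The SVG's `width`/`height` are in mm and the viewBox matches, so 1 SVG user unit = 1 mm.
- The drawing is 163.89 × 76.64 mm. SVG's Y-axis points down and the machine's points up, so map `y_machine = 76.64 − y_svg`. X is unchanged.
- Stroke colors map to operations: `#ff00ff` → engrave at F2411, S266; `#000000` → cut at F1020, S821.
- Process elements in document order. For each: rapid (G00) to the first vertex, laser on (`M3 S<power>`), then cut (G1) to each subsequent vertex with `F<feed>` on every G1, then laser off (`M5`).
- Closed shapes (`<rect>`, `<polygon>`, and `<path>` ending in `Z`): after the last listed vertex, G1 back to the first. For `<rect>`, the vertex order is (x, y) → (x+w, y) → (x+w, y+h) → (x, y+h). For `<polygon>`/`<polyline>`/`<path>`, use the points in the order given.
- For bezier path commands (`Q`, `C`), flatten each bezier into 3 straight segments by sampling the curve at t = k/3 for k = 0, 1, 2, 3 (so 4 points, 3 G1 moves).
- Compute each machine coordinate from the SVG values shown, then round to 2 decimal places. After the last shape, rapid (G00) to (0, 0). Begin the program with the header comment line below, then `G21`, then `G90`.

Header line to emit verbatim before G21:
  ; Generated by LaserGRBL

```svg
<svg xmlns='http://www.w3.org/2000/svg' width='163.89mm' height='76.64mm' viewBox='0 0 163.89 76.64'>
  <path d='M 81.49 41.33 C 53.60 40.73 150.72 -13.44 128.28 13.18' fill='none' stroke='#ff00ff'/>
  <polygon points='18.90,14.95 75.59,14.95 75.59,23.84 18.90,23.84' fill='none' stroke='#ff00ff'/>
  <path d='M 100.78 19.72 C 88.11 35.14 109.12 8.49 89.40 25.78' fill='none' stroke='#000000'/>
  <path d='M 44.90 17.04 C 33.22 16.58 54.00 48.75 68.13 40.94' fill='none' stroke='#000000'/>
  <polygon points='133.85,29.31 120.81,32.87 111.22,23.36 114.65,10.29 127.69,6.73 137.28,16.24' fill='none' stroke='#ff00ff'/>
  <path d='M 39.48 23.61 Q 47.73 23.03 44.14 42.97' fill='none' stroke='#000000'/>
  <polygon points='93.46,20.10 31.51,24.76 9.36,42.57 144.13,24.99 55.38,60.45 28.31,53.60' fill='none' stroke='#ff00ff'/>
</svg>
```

1 u = 1 mm; y_m = 76.64 − y.

[1] `<path>` cubic bezier, #ff00ff→engrave S266 F2411: (81.49,35.31) → (86.21,48.79) → (119.92,68.13) → (128.28,63.46)

[2] `<polygon>` rectangle, #ff00ff→engrave S266 F2411: (18.90,61.69) → (75.59,61.69) → (75.59,52.80) → (18.90,52.80) → (18.90,61.69) (closed)

[3] `<path>` cubic bezier, #000000→cut S821 F1020: (100.78,56.92) → (96.58,52.34) → (98.30,56.69) → (89.40,50.86)

[4] `<path>` cubic bezier, #000000→cut S821 F1020: (44.90,59.60) → (42.59,51.87) → (53.23,38.53) → (68.13,35.70)

[5] `<polygon>` regular polygon, #ff00ff→engrave S266 F2411: (133.85,47.33) → (120.81,43.77) → (111.22,53.28) → (114.65,66.35) → (127.69,69.91) → (137.28,60.40) → (133.85,47.33) (closed)

[6] `<path>` quadratic bezier, #000000→cut S821 F1020: (39.48,53.03) → (43.66,51.14) → (45.22,44.68) → (44.14,33.67)

[7] `<polygon>` closed polygon, #ff00ff→engrave S266 F2411: (93.46,56.54) → (31.51,51.88) → (9.36,34.07) → (144.13,51.65) → (55.38,16.19) → (28.31,23.04) → (93.46,56.54) (closed)

; Generated by LaserGRBL
G21
G90
G00 X81.49 Y35.31
M3 S266
G1 X86.21 Y48.79 F2411
G1 X119.92 Y68.13 F2411
G1 X128.28 Y63.46 F2411
M5
G00 X18.90 Y61.69
M3 S266
G1 X75.59 Y61.69 F2411
G1 X75.59 Y52.80 F2411
G1 X18.90 Y52.80 F2411
G1 X18.90 Y61.69 F2411
M5
G00 X100.78 Y56.92
M3 S821
G1 X96.58 Y52.34 F1020
G1 X98.30 Y56.69 F1020
G1 X89.40 Y50.86 F1020
M5
G00 X44.90 Y59.60
M3 S821
G1 X42.59 Y51.87 F1020
G1 X53.23 Y38.53 F1020
G1 X68.13 Y35.70 F1020
M5
G00 X133.85 Y47.33
M3 S266
G1 X120.81 Y43.77 F2411
G1 X111.22 Y53.28 F2411
G1 X114.65 Y66.35 F2411
G1 X127.69 Y69.91 F2411
G1 X137.28 Y60.40 F2411
G1 X133.85 Y47.33 F2411
M5
G00 X39.48 Y53.03
M3 S821
G1 X43.66 Y51.14 F1020
G1 X45.22 Y44.68 F1020
G1 X44.14 Y33.67 F1020
M5
G00 X93.46 Y56.54
M3 S266
G1 X31.51 Y51.88 F2411
G1 X9.36 Y34.07 F2411
G1 X144.13 Y51.65 F2411
G1 X55.38 Y16.19 F2411
G1 X28.31 Y23.04 F2411
G1 X93.46 Y56.54 F2411
M5
G00 X0.00 Y0.00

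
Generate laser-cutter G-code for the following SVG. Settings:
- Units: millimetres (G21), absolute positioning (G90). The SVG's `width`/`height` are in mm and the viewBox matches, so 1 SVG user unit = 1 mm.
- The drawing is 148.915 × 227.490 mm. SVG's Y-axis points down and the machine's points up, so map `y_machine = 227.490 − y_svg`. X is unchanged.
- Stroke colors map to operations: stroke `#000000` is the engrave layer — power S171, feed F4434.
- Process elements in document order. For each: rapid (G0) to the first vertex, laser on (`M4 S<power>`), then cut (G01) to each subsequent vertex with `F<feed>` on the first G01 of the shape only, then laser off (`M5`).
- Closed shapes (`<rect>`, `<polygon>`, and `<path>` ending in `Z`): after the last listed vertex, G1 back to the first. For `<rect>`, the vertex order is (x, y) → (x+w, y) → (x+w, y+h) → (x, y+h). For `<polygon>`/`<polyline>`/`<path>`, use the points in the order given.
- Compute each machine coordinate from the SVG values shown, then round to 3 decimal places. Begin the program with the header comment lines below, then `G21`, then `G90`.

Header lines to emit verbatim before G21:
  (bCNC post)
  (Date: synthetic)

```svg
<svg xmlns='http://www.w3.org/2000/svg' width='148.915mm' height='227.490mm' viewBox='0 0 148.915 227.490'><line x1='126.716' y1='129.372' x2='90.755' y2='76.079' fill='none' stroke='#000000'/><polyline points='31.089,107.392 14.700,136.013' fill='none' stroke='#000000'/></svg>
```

(bCNC post)
(Date: synthetic)
G21
G90
G0 X126.716 Y98.118
M4 S171
G01 X90.755 Y151.411 F4434
M5
G0 X31.089 Y120.098
M4 S171
G01 X14.700 Y91.477 F4434
M5

viewBox `0 0 148.915 227.490` with mm width/height → 1 unit = 1 mm. Flip: y_m = 227.490 − y_svg.

**Shape 1** — `<line>` line segment, stroke `#000000` → engrave (S171, F4434). Machine vertices: (126.716,98.118) → (90.755,151.411). Open path.

**Shape 2** — `<polyline>` line segment, stroke `#000000` → engrave (S171, F4434). Machine vertices: (31.089,120.098) → (14.700,91.477). Open path.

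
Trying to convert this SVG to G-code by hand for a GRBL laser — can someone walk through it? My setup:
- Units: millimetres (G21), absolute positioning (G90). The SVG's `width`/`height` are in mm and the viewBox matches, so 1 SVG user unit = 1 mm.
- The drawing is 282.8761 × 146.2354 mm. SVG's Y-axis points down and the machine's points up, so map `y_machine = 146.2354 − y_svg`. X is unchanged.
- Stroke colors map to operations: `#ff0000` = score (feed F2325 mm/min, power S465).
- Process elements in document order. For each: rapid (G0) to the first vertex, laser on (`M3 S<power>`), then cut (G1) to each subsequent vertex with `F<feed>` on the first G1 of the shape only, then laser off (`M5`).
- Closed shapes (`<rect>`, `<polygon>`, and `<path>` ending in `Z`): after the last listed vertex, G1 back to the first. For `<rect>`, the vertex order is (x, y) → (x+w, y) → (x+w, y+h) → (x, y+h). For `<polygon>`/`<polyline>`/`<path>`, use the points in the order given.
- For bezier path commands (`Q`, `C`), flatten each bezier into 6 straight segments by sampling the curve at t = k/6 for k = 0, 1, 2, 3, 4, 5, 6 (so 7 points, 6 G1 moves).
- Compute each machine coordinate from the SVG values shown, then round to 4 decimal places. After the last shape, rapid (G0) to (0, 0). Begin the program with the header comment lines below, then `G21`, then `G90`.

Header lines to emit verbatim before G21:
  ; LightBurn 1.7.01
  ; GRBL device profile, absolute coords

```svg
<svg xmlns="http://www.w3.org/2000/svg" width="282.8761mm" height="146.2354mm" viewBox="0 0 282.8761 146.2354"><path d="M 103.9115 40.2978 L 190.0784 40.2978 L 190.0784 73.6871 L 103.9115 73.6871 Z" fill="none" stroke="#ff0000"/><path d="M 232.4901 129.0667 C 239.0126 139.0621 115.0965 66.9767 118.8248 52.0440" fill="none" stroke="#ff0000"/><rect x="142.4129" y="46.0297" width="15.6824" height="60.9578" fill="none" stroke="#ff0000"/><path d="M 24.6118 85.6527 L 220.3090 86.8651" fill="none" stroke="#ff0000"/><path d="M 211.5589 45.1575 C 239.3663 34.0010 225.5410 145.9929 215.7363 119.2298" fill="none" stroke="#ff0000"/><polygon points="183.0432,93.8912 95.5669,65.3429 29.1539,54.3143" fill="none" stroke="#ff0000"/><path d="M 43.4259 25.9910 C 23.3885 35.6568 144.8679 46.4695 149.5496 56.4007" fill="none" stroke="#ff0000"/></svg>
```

viewBox `0 0 282.8761 146.2354` with mm width/height → 1 unit = 1 mm. Flip: y_m = 146.2354 − y_svg.

**Shape 1** — `<path>` rectangle, stroke `#ff0000` → score (S465, F2325). Machine vertices: (103.9115,105.9376) → (190.0784,105.9376) → (190.0784,72.5483) → (103.9115,72.5483) → (103.9115,105.9376). Closed: final G1 returns to the first vertex.

**Shape 2** — `<path>` cubic bezier, stroke `#ff0000` → score (S465, F2325). Control points (SVG): P0=(232.4901,129.0667), P1=(239.0126,139.0621), P2=(115.0965,66.9767), P3=(118.8248,52.0440); sampled at t=k/6. Machine vertices: (232.4901,17.1687) → (226.0763,18.3665) → (205.0917,29.3768) → (176.7053,46.3320) → (148.0860,65.3646) → (126.4029,82.6069) → (118.8248,94.1914). Open path.

**Shape 3** — `<rect>` rectangle, stroke `#ff0000` → score (S465, F2325). Machine vertices: (142.4129,100.2057) → (158.0953,100.2057) → (158.0953,39.2479) → (142.4129,39.2479) → (142.4129,100.2057). Closed: final G1 returns to the first vertex.

**Shape 4** — `<path>` line segment, stroke `#ff0000` → score (S465, F2325). Machine vertices: (24.6118,60.5827) → (220.3090,59.3703). Open path.

**Shape 5** — `<path>` cubic bezier, stroke `#ff0000` → score (S465, F2325). Control points (SVG): P0=(211.5589,45.1575), P1=(239.3663,34.0010), P2=(225.5410,145.9929), P3=(215.7363,119.2298); sampled at t=k/6. Machine vertices: (211.5589,101.0779) → (222.2046,97.6063) → (227.1796,80.8851) → (227.7521,58.1893) → (225.1903,36.7940) → (220.7623,23.9745) → (215.7363,27.0056). Open path.

**Shape 6** — `<polygon>` closed polygon, stroke `#ff0000` → score (S465, F2325). Machine vertices: (183.0432,52.3442) → (95.5669,80.8925) → (29.1539,91.9211) → (183.0432,52.3442). Closed: final G1 returns to the first vertex.

**Shape 7** — `<path>` cubic bezier, stroke `#ff0000` → score (S465, F2325). Control points (SVG): P0=(43.4259,25.9910), P1=(23.3885,35.6568), P2=(144.8679,46.4695), P3=(149.5496,56.4007); sampled at t=k/6. Machine vertices: (43.4259,120.2444) → (44.0044,115.3253) → (60.9936,110.2714) → (87.2181,105.1391) → (115.5025,99.9846) → (138.6715,94.8644) → (149.5496,89.8347). Open path.

; LightBurn 1.7.01
; GRBL device profile, absolute coords
G21
G90
G0 X103.9115 Y105.9376
M3 S465
G1 X190.0784 Y105.9376 F2325
G1 X190.0784 Y72.5483
G1 X103.9115 Y72.5483
G1 X103.9115 Y105.9376
M5
G0 X232.4901 Y17.1687
M3 S465
G1 X226.0763 Y18.3665 F2325
G1 X205.0917 Y29.3768
G1 X176.7053 Y46.3320
G1 X148.0860 Y65.3646
G1 X126.4029 Y82.6069
G1 X118.8248 Y94.1914
M5
G0 X142.4129 Y100.2057
M3 S465
G1 X158.0953 Y100.2057 F2325
G1 X158.0953 Y39.2479
G1 X142.4129 Y39.2479
G1 X142.4129 Y100.2057
M5
G0 X24.6118 Y60.5827
M3 S465
G1 X220.3090 Y59.3703 F2325
M5
G0 X211.5589 Y101.0779
M3 S465
G1 X222.2046 Y97.6063 F2325
G1 X227.1796 Y80.8851
G1 X227.7521 Y58.1893
G1 X225.1903 Y36.7940
G1 X220.7623 Y23.9745
G1 X215.7363 Y27.0056
M5
G0 X183.0432 Y52.3442
M3 S465
G1 X95.5669 Y80.8925 F2325
G1 X29.1539 Y91.9211
G1 X183.0432 Y52.3442
M5
G0 X43.4259 Y120.2444
M3 S465
G1 X44.0044 Y115.3253 F2325
G1 X60.9936 Y110.2714
G1 X87.2181 Y105.1391
G1 X115.5025 Y99.9846
G1 X138.6715 Y94.8644
G1 X149.5496 Y89.8347
M5
G0 X0.0000 Y0.0000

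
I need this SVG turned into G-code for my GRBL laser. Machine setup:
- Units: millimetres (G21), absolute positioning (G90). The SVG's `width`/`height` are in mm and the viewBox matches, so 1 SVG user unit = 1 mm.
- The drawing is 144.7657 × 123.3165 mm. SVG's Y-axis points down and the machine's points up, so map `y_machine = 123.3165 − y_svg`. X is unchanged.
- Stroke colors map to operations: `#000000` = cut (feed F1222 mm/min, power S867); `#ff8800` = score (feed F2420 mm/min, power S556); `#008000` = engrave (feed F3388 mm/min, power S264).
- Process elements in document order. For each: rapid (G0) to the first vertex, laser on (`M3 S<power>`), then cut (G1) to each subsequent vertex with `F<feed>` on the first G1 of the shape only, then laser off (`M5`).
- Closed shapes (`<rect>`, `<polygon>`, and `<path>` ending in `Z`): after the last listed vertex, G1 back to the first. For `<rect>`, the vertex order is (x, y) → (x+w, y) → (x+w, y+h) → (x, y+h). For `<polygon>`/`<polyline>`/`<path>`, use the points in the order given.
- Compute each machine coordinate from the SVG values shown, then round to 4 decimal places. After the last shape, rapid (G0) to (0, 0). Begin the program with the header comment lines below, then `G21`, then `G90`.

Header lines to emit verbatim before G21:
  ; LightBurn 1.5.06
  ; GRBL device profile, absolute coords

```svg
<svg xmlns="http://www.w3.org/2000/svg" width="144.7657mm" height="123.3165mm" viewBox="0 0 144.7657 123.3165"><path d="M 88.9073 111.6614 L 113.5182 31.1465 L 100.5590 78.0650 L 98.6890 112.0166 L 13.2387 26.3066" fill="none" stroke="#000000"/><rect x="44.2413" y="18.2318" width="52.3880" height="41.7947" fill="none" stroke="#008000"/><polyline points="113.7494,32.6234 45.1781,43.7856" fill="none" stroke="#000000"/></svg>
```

viewBox `0 0 144.7657 123.3165` with mm width/height → 1 unit = 1 mm. Flip: y_m = 123.3165 − y_svg.

**Shape 1** — `<path>` open polyline, stroke `#000000` → cut (S867, F1222). Machine vertices: (88.9073,11.6551) → (113.5182,92.1700) → (100.5590,45.2515) → (98.6890,11.2999) → (13.2387,97.0099). Open path.

**Shape 2** — `<rect>` rectangle, stroke `#008000` → engrave (S264, F3388). Machine vertices: (44.2413,105.0847) → (96.6293,105.0847) → (96.6293,63.2900) → (44.2413,63.2900) → (44.2413,105.0847). Closed: final G1 returns to the first vertex.

**Shape 3** — `<polyline>` line segment, stroke `#000000` → cut (S867, F1222). Machine vertices: (113.7494,90.6931) → (45.1781,79.5309). Open path.

; LightBurn 1.5.06
; GRBL device profile, absolute coords
G21
G90
G0 X88.9073 Y11.6551
M3 S867
G1 X113.5182 Y92.1700 F1222
G1 X100.5590 Y45.2515
G1 X98.6890 Y11.2999
G1 X13.2387 Y97.0099
M5
G0 X44.2413 Y105.0847
M3 S264
G1 X96.6293 Y105.0847 F3388
G1 X96.6293 Y63.2900
G1 X44.2413 Y63.2900
G1 X44.2413 Y105.0847
M5
G0 X113.7494 Y90.6931
M3 S867
G1 X45.1781 Y79.5309 F1222
M5
G0 X0.0000 Y0.0000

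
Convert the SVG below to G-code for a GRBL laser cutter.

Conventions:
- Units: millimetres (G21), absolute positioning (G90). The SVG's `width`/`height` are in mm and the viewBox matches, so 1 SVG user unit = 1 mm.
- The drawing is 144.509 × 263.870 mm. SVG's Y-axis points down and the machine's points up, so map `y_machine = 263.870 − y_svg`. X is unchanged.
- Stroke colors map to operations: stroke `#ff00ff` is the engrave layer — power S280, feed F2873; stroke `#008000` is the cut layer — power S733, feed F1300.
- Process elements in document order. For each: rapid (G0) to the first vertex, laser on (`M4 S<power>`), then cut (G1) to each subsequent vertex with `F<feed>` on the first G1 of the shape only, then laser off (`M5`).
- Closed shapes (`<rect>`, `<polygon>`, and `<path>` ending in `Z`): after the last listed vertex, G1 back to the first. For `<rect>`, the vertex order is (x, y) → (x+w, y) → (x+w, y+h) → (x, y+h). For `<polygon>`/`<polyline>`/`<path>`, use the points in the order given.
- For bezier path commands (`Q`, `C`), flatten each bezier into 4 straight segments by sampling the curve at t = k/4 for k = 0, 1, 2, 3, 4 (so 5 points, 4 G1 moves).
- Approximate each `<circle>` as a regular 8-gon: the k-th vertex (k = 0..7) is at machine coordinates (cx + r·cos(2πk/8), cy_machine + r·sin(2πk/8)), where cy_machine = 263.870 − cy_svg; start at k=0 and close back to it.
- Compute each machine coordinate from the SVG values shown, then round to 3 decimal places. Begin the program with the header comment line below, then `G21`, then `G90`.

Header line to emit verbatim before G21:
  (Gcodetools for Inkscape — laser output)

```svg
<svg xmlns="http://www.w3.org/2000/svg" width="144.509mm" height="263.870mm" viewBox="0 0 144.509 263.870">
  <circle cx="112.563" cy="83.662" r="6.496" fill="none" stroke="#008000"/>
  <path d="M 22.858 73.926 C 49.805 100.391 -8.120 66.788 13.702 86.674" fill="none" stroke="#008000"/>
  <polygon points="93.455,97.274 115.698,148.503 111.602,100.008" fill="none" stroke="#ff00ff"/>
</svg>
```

Since the viewBox matches the mm dimensions, user units are millimetres directly. The only transform is the Y-flip y_m = 263.870 − y_svg.

Shape 1 is a circle drawn with `<circle>`. Its stroke #008000 means cut at S733, F1300. After flipping Y the toolpath is (119.059,180.208) → (117.156,184.801) → (112.563,186.704) → (107.970,184.801) → (106.067,180.208) → (107.970,175.615) → (112.563,173.712) → (117.156,175.615) → (119.059,180.208), returning to the start.

Shape 2 is a cubic bezier drawn with `<path>`. Its stroke #008000 means cut at S733, F1300. After flipping Y the toolpath is (22.858,189.944) → (29.727,179.584) → (20.202,181.103) → (9.716,183.856) → (13.702,177.196).

Shape 3 is a closed polygon drawn with `<polygon>`. Its stroke #ff00ff means engrave at S280, F2873. After flipping Y the toolpath is (93.455,166.596) → (115.698,115.367) → (111.602,163.862) → (93.455,166.596), returning to the start.

(Gcodetools for Inkscape — laser output)
G21
G90
G0 X119.059 Y180.208
M4 S733
G1 X117.156 Y184.801 F1300
G1 X112.563 Y186.704
G1 X107.970 Y184.801
G1 X106.067 Y180.208
G1 X107.970 Y175.615
G1 X112.563 Y173.712
G1 X117.156 Y175.615
G1 X119.059 Y180.208
M5
G0 X22.858 Y189.944
M4 S733
G1 X29.727 Y179.584 F1300
G1 X20.202 Y181.103
G1 X9.716 Y183.856
G1 X13.702 Y177.196
M5
G0 X93.455 Y166.596
M4 S280
G1 X115.698 Y115.367 F2873
G1 X111.602 Y163.862
G1 X93.455 Y166.596
M5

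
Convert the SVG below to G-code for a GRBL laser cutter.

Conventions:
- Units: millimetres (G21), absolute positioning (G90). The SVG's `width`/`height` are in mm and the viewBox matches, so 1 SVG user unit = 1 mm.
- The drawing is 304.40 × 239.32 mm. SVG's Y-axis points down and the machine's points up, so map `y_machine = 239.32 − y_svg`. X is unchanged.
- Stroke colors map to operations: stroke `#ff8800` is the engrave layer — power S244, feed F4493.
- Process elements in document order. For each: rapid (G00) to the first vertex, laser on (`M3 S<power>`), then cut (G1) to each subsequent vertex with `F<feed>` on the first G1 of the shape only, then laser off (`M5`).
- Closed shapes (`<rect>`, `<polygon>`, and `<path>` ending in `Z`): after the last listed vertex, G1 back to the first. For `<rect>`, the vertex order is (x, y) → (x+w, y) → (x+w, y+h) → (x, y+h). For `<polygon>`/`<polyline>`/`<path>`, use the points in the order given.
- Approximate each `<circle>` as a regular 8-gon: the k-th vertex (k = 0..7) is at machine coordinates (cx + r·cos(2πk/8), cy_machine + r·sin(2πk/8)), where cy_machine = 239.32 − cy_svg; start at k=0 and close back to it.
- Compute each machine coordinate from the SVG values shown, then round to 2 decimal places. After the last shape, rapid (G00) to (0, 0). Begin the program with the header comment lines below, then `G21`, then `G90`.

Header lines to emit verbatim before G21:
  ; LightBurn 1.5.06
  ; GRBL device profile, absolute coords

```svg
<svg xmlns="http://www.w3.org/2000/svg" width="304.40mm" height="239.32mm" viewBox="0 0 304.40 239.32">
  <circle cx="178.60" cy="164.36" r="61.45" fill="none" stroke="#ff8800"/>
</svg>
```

viewBox `0 0 304.40 239.32` with mm width/height → 1 unit = 1 mm. Flip: y_m = 239.32 − y_svg.

**Shape 1** — `<circle>` circle, stroke `#ff8800` → engrave (S244, F4493). Machine vertices: (240.05,74.96) → (222.05,118.41) → (178.60,136.41) → (135.15,118.41) → (117.15,74.96) → (135.15,31.51) → (178.60,13.51) → (222.05,31.51) → (240.05,74.96). Closed: final G1 returns to the first vertex.

; LightBurn 1.5.06
; GRBL device profile, absolute coords
G21
G90
G00 X240.05 Y74.96
M3 S244
G1 X222.05 Y118.41 F4493
G1 X178.60 Y136.41
G1 X135.15 Y118.41
G1 X117.15 Y74.96
G1 X135.15 Y31.51
G1 X178.60 Y13.51
G1 X222.05 Y31.51
G1 X240.05 Y74.96
M5
G00 X0.00 Y0.00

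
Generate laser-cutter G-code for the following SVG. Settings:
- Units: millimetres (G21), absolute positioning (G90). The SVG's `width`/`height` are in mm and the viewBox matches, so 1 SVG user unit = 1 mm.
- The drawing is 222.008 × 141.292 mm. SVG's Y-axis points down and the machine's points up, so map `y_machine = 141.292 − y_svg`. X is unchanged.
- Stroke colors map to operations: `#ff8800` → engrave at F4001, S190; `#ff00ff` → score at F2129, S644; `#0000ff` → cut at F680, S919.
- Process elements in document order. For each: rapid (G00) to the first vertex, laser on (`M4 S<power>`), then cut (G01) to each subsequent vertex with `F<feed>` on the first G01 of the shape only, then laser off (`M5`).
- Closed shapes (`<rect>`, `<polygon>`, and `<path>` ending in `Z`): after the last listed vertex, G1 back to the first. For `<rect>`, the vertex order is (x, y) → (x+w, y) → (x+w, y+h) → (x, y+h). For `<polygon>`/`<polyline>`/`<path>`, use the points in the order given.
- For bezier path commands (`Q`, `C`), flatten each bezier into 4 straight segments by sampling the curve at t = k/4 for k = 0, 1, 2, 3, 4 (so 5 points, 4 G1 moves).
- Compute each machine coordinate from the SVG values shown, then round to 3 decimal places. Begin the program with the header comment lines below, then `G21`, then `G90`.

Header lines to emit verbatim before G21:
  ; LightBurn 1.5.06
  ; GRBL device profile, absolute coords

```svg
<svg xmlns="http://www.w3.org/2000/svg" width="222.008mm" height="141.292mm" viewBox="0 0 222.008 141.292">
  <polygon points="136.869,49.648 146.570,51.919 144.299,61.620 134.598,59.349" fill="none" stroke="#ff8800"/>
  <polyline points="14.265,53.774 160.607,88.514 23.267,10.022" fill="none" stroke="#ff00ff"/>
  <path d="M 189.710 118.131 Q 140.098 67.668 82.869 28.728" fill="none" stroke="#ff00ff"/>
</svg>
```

Since the viewBox matches the mm dimensions, user units are millimetres directly. The only transform is the Y-flip y_m = 141.292 − y_svg.

Shape 1 is a regular polygon drawn with `<polygon>`. Its stroke #ff8800 means engrave at S190, F4001. After flipping Y the toolpath is (136.869,91.644) → (146.570,89.373) → (144.299,79.672) → (134.598,81.943) → (136.869,91.644), returning to the start.

Shape 2 is a open polyline drawn with `<polyline>`. Its stroke #ff00ff means score at S644, F2129. After flipping Y the toolpath is (14.265,87.518) → (160.607,52.778) → (23.267,131.270).

Shape 3 is a quadratic bezier drawn with `<path>`. Its stroke #ff00ff means score at S644, F2129. After flipping Y the toolpath is (189.710,23.161) → (164.428,47.672) → (138.194,70.743) → (111.007,92.374) → (82.869,112.564).

; LightBurn 1.5.06
; GRBL device profile, absolute coords
G21
G90
G00 X136.869 Y91.644
M4 S190
G01 X146.570 Y89.373 F4001
G01 X144.299 Y79.672
G01 X134.598 Y81.943
G01 X136.869 Y91.644
M5
G00 X14.265 Y87.518
M4 S644
G01 X160.607 Y52.778 F2129
G01 X23.267 Y131.270
M5
G00 X189.710 Y23.161
M4 S644
G01 X164.428 Y47.672 F2129
G01 X138.194 Y70.743
G01 X111.007 Y92.374
G01 X82.869 Y112.564
M5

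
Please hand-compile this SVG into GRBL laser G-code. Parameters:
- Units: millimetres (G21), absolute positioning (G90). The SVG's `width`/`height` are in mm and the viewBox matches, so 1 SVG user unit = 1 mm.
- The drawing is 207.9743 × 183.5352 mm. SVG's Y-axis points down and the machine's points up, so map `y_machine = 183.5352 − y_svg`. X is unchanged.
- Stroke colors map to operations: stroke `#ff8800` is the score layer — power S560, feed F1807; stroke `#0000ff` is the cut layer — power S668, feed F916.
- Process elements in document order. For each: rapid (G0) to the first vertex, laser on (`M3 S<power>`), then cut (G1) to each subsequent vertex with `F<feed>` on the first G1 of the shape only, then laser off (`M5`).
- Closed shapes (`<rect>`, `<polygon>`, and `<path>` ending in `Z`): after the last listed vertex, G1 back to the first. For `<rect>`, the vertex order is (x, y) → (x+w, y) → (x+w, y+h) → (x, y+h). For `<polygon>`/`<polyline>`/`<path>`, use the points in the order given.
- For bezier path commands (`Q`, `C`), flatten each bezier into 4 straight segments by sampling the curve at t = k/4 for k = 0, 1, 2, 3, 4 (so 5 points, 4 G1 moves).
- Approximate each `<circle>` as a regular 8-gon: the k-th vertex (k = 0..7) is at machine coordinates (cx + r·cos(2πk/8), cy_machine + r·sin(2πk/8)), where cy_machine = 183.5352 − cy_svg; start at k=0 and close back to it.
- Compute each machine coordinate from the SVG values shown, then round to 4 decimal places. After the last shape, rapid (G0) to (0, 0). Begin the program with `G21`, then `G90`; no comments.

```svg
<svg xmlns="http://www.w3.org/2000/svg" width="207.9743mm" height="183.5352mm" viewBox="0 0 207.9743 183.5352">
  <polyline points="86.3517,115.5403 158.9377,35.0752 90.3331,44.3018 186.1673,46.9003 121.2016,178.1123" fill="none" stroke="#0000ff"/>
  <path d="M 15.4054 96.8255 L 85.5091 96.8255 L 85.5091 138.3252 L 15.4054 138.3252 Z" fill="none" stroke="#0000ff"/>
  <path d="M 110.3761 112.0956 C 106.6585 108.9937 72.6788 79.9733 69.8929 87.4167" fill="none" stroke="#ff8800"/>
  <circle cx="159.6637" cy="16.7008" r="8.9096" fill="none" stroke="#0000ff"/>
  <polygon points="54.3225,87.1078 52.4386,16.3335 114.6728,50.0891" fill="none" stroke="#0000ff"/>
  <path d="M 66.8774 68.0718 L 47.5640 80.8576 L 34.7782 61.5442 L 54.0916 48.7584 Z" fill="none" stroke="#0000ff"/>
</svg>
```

Since the viewBox matches the mm dimensions, user units are millimetres directly. The only transform is the Y-flip y_m = 183.5352 − y_svg.

Shape 1 is a open polyline drawn with `<polyline>`. Its stroke #0000ff means cut at S668, F916. After flipping Y the toolpath is (86.3517,67.9949) → (158.9377,148.4600) → (90.3331,139.2334) → (186.1673,136.6349) → (121.2016,5.4229).

Shape 2 is a rectangle drawn with `<path>`. Its stroke #0000ff means cut at S668, F916. After flipping Y the toolpath is (15.4054,86.7097) → (85.5091,86.7097) → (85.5091,45.2100) → (15.4054,45.2100) → (15.4054,86.7097), returning to the start.

Shape 3 is a cubic bezier drawn with `<path>`. Its stroke #ff8800 means score at S560, F1807. After flipping Y the toolpath is (110.3761,71.4396) → (102.8740,77.6510) → (89.7851,87.7335) → (76.8709,95.8388) → (69.8929,96.1185).

Shape 4 is a circle drawn with `<circle>`. Its stroke #0000ff means cut at S668, F916. After flipping Y the toolpath is (168.5733,166.8344) → (165.9637,173.1344) → (159.6637,175.7440) → (153.3637,173.1344) → (150.7541,166.8344) → (153.3637,160.5344) → (159.6637,157.9248) → (165.9637,160.5344) → (168.5733,166.8344), returning to the start.

Shape 5 is a regular polygon drawn with `<polygon>`. Its stroke #0000ff means cut at S668, F916. After flipping Y the toolpath is (54.3225,96.4274) → (52.4386,167.2017) → (114.6728,133.4461) → (54.3225,96.4274), returning to the start.

Shape 6 is a regular polygon drawn with `<path>`. Its stroke #0000ff means cut at S668, F916. After flipping Y the toolpath is (66.8774,115.4634) → (47.5640,102.6776) → (34.7782,121.9910) → (54.0916,134.7768) → (66.8774,115.4634), returning to the start.

G21
G90
G0 X86.3517 Y67.9949
M3 S668
G1 X158.9377 Y148.4600 F916
G1 X90.3331 Y139.2334
G1 X186.1673 Y136.6349
G1 X121.2016 Y5.4229
M5
G0 X15.4054 Y86.7097
M3 S668
G1 X85.5091 Y86.7097 F916
G1 X85.5091 Y45.2100
G1 X15.4054 Y45.2100
G1 X15.4054 Y86.7097
M5
G0 X110.3761 Y71.4396
M3 S560
G1 X102.8740 Y77.6510 F1807
G1 X89.7851 Y87.7335
G1 X76.8709 Y95.8388
G1 X69.8929 Y96.1185
M5
G0 X168.5733 Y166.8344
M3 S668
G1 X165.9637 Y173.1344 F916
G1 X159.6637 Y175.7440
G1 X153.3637 Y173.1344
G1 X150.7541 Y166.8344
G1 X153.3637 Y160.5344
G1 X159.6637 Y157.9248
G1 X165.9637 Y160.5344
G1 X168.5733 Y166.8344
M5
G0 X54.3225 Y96.4274
M3 S668
G1 X52.4386 Y167.2017 F916
G1 X114.6728 Y133.4461
G1 X54.3225 Y96.4274
M5
G0 X66.8774 Y115.4634
M3 S668
G1 X47.5640 Y102.6776 F916
G1 X34.7782 Y121.9910
G1 X54.0916 Y134.7768
G1 X66.8774 Y115.4634
M5
G0 X0.0000 Y0.0000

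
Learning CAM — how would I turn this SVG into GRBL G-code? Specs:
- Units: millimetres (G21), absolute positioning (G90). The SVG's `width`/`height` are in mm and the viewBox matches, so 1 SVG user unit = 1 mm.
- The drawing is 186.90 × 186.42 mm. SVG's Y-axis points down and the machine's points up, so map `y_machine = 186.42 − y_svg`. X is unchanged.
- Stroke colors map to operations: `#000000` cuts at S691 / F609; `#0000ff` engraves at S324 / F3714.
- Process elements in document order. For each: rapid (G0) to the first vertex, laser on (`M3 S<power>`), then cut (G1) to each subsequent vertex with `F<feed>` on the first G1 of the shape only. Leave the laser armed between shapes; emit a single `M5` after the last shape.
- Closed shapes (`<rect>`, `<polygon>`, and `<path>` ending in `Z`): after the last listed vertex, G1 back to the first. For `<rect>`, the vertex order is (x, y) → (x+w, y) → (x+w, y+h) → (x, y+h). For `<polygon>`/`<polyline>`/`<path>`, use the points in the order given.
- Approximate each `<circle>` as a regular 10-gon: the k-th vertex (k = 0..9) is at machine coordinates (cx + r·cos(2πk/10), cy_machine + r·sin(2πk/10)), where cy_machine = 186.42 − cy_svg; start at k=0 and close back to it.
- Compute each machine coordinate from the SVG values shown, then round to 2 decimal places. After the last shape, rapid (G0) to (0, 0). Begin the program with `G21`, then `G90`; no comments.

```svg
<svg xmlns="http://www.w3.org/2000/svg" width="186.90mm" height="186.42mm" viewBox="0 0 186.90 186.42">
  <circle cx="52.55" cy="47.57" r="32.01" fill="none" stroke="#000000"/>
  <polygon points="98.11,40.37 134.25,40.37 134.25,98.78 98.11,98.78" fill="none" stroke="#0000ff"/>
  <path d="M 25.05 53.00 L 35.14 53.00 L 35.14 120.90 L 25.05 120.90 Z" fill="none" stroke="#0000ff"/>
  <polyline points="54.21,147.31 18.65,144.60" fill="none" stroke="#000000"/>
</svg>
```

Since the viewBox matches the mm dimensions, user units are millimetres directly. The only transform is the Y-flip y_m = 186.42 − y_svg.

Shape 1 is a circle drawn with `<circle>`. Its stroke #000000 means cut at S691, F609. After flipping Y the toolpath is (84.56,138.85) → (78.45,157.67) → (62.44,169.29) → (42.66,169.29) → (26.65,157.67) → (20.54,138.85) → (26.65,120.03) → (42.66,108.41) → (62.44,108.41) → (78.45,120.03) → (84.56,138.85), returning to the start.

Shape 2 is a rectangle drawn with `<polygon>`. Its stroke #0000ff means engrave at S324, F3714. After flipping Y the toolpath is (98.11,146.05) → (134.25,146.05) → (134.25,87.64) → (98.11,87.64) → (98.11,146.05), returning to the start.

Shape 3 is a rectangle drawn with `<path>`. Its stroke #0000ff means engrave at S324, F3714. After flipping Y the toolpath is (25.05,133.42) → (35.14,133.42) → (35.14,65.52) → (25.05,65.52) → (25.05,133.42), returning to the start.

Shape 4 is a line segment drawn with `<polyline>`. Its stroke #000000 means cut at S691, F609. After flipping Y the toolpath is (54.21,39.11) → (18.65,41.82).

G21
G90
G0 X84.56 Y138.85
M3 S691
G1 X78.45 Y157.67 F609
G1 X62.44 Y169.29
G1 X42.66 Y169.29
G1 X26.65 Y157.67
G1 X20.54 Y138.85
G1 X26.65 Y120.03
G1 X42.66 Y108.41
G1 X62.44 Y108.41
G1 X78.45 Y120.03
G1 X84.56 Y138.85
G0 X98.11 Y146.05
M3 S324
G1 X134.25 Y146.05 F3714
G1 X134.25 Y87.64
G1 X98.11 Y87.64
G1 X98.11 Y146.05
G0 X25.05 Y133.42
M3 S324
G1 X35.14 Y133.42 F3714
G1 X35.14 Y65.52
G1 X25.05 Y65.52
G1 X25.05 Y133.42
G0 X54.21 Y39.11
M3 S691
G1 X18.65 Y41.82 F609
M5
G0 X0.00 Y0.00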